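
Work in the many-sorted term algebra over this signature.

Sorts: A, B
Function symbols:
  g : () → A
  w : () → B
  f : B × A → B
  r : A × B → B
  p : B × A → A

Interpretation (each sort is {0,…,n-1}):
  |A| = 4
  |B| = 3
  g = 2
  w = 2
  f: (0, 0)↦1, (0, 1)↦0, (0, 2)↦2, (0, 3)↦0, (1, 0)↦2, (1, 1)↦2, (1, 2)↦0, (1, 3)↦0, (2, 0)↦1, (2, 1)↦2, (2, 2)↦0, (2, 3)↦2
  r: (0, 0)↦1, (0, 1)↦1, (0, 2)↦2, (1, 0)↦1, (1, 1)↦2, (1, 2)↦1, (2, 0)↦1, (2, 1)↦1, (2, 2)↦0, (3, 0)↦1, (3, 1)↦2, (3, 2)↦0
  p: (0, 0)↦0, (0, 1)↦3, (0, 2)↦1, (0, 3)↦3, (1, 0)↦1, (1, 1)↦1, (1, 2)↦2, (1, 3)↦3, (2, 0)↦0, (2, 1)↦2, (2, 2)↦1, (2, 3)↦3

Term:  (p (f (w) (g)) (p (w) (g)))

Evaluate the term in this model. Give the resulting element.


  w = 2
  g = 2
  (f (w) (g)) = f(2, 2) = 0
  w = 2
  g = 2
  (p (w) (g)) = p(2, 2) = 1
  (p (f (w) (g)) (p (w) (g))) = p(0, 1) = 3

value = 3


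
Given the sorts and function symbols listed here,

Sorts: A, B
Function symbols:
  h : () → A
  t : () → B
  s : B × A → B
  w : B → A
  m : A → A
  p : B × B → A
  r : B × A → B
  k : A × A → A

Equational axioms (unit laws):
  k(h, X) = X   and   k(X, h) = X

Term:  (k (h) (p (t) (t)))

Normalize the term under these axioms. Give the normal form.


normal form = (p (t) (t))

1. (k (h) (p (t) (t)))  →  (p (t) (t))


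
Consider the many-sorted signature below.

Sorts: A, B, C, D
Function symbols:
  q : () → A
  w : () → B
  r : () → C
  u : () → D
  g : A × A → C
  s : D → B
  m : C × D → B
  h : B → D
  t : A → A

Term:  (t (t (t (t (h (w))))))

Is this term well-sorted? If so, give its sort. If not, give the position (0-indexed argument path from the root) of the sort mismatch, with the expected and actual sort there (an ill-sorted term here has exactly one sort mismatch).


          (w) : B
        (h (w)) : D
      (t (h (w))) : ✗ arg 0 at [0, 0, 0, 0] has sort D, expected A

ill-sorted at position [0, 0, 0, 0]: expected A, got D


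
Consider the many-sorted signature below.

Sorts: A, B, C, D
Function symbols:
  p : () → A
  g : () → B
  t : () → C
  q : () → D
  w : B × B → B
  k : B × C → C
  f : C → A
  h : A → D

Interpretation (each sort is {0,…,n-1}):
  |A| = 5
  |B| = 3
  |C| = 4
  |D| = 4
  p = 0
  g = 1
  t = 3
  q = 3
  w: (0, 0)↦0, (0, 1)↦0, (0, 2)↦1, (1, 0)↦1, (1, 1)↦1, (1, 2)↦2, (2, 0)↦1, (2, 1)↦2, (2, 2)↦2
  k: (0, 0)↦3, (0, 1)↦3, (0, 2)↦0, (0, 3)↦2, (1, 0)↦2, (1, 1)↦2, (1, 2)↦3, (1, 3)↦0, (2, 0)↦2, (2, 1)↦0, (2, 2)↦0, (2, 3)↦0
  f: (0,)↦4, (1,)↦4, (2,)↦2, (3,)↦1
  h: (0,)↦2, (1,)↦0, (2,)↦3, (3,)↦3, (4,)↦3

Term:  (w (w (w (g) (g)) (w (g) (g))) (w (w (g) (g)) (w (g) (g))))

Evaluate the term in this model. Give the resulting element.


value = 1

  g = 1
  g = 1
  (w (g) (g)) = w(1, 1) = 1
  g = 1
  g = 1
  (w (g) (g)) = w(1, 1) = 1
  (w (w (g) (g)) (w (g) (g))) = w(1, 1) = 1
  g = 1
  g = 1
  (w (g) (g)) = w(1, 1) = 1
  g = 1
  g = 1
  (w (g) (g)) = w(1, 1) = 1
  (w (w (g) (g)) (w (g) (g))) = w(1, 1) = 1
  (w (w (w (g) (g)) (w (g) (g))) (w (w (g) (g)) (w (g) (g)))) = w(1, 1) = 1


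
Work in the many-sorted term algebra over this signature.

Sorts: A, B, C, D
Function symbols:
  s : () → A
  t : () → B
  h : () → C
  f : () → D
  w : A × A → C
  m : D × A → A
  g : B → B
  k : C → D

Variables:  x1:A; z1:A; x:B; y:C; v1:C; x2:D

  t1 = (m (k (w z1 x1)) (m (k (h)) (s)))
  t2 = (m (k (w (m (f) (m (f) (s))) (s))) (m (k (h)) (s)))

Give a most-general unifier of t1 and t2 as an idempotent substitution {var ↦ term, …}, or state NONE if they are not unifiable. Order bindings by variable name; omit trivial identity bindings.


{x1 ↦ (s), z1 ↦ (m (f) (m (f) (s)))}


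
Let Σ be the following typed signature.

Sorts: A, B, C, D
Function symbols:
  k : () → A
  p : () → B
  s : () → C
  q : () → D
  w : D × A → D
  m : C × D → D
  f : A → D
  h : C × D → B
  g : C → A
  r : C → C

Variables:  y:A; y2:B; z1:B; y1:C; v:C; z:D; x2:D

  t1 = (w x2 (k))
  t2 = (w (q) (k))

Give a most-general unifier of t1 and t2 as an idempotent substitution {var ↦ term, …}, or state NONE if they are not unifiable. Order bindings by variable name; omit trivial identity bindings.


{x2 ↦ (q)}


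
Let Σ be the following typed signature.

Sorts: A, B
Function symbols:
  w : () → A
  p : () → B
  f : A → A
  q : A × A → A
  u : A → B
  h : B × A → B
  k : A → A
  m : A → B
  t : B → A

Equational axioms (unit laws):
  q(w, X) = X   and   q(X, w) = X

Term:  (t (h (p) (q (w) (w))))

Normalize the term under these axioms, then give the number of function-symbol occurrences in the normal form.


1. (t (h (p) (q (w) (w))))  →  (t (h (p) (w)))
normal form: (t (h (p) (w)))

size = 4


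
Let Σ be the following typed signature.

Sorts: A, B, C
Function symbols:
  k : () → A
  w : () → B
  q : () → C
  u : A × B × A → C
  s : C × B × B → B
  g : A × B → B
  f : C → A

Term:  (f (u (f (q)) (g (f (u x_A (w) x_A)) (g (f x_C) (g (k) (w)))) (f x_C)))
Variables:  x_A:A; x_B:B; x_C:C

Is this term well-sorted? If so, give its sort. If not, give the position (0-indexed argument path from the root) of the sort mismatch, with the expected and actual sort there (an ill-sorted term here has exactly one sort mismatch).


well-sorted; sort = A

      (q) : C
    (f (q)) : A
          x_A : A
          (w) : B
          x_A : A
        (u x_A (w) x_A) : C
      (f (u x_A (w) x_A)) : A
          x_C : C
        (f x_C) : A
          (k) : A
          (w) : B
        (g (k) (w)) : B
      (g (f x_C) (g (k) (w))) : B
    (g (f (u x_A (w) x_A)) (g (f x_C) (g (k) (w)))) : B
      x_C : C
    (f x_C) : A
  (u (f (q)) (g (f (u x_A (w) x_A)) (g (f x_C) (g (k) (w)))) (f x_C)) : C
(f (u (f (q)) (g (f (u x_A (w) x_A)) (g (f x_C) (g (k) (w)))) (f x_C))) : A


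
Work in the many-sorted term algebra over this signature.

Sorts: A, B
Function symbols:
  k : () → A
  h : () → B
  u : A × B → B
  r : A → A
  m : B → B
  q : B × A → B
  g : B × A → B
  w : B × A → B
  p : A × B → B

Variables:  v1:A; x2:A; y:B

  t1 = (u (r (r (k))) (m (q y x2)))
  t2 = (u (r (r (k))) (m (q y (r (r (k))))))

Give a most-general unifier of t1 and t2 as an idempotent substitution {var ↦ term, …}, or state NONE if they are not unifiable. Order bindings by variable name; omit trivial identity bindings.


{x2 ↦ (r (r (k)))}


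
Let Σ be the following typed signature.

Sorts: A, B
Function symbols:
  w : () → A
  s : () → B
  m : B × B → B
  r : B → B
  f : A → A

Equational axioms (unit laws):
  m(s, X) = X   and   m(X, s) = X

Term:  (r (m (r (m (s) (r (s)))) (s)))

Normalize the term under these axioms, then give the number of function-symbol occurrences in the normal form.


1. (r (m (r (m (s) (r (s)))) (s)))  →  (r (r (m (s) (r (s)))))
2. (r (r (m (s) (r (s)))))  →  (r (r (r (s))))
normal form: (r (r (r (s))))

size = 4


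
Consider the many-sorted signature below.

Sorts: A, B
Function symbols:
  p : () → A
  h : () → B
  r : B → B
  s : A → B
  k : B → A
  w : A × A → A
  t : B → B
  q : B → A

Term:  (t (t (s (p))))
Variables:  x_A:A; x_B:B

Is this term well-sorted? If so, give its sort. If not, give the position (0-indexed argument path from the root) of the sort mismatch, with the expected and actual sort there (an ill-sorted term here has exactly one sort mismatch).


      (p) : A
    (s (p)) : B
  (t (s (p))) : B
(t (t (s (p)))) : B

well-sorted; sort = B


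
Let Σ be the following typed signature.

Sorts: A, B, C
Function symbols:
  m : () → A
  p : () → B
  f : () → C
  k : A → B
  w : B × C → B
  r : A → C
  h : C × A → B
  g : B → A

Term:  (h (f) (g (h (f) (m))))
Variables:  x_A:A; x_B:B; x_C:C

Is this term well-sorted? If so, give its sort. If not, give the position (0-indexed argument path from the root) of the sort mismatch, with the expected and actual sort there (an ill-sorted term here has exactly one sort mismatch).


well-sorted; sort = B

  (f) : C
      (f) : C
      (m) : A
    (h (f) (m)) : B
  (g (h (f) (m))) : A
(h (f) (g (h (f) (m)))) : B


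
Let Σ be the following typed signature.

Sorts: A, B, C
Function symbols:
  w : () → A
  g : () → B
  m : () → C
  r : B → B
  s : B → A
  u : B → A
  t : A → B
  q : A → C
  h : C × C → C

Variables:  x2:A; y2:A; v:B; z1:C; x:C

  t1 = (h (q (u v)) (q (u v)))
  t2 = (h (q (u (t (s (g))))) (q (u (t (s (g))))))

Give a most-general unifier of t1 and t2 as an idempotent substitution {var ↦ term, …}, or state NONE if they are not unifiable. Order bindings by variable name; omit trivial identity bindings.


{v ↦ (t (s (g)))}


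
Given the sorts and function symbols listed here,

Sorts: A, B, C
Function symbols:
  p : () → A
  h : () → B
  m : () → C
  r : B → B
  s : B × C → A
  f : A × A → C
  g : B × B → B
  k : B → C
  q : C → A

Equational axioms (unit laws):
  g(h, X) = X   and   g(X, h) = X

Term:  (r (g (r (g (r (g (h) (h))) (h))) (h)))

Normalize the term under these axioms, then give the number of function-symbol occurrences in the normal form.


1. (r (g (r (g (r (g (h) (h))) (h))) (h)))  →  (r (r (g (r (g (h) (h))) (h))))
2. (r (r (g (r (g (h) (h))) (h))))  →  (r (r (r (g (h) (h)))))
3. (r (r (r (g (h) (h)))))  →  (r (r (r (h))))
normal form: (r (r (r (h))))

size = 4


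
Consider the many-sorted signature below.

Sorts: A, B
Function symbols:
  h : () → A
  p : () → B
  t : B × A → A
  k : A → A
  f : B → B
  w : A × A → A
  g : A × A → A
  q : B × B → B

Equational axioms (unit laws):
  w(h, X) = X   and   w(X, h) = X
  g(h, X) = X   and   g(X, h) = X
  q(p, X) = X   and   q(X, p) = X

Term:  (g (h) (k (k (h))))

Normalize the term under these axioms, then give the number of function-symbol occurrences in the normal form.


1. (g (h) (k (k (h))))  →  (k (k (h)))
normal form: (k (k (h)))

size = 3


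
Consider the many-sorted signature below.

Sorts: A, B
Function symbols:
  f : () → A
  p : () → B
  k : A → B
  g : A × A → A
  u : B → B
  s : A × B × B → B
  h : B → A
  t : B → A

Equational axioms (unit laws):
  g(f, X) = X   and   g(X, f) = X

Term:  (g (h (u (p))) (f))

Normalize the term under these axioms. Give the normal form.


1. (g (h (u (p))) (f))  →  (h (u (p)))

normal form = (h (u (p)))


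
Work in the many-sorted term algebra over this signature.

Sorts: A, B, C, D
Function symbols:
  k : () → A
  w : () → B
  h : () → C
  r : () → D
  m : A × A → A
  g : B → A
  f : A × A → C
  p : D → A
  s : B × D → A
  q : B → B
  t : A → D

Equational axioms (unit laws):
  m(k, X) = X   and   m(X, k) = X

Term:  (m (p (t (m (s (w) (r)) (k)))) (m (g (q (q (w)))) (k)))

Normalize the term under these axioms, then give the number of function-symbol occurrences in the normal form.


1. (m (p (t (m (s (w) (r)) (k)))) (m (g (q (q (w)))) (k)))  →  (m (p (t (s (w) (r)))) (m (g (q (q (w)))) (k)))
2. (m (p (t (s (w) (r)))) (m (g (q (q (w)))) (k)))  →  (m (p (t (s (w) (r)))) (g (q (q (w)))))
normal form: (m (p (t (s (w) (r)))) (g (q (q (w)))))

size = 10


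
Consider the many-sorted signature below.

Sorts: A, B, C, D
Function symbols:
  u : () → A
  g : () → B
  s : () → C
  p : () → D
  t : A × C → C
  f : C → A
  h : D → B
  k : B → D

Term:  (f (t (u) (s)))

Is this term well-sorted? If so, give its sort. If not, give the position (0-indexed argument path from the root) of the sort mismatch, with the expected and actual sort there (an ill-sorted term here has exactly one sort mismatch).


    (u) : A
    (s) : C
  (t (u) (s)) : C
(f (t (u) (s))) : A

well-sorted; sort = A


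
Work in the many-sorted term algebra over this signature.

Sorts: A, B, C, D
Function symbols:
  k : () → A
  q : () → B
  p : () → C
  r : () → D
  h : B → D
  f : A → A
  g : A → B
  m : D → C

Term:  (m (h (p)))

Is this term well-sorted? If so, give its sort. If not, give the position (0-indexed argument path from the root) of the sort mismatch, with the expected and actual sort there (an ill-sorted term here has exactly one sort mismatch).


    (p) : C
  (h (p)) : ✗ arg 0 at [0, 0] has sort C, expected B

ill-sorted at position [0, 0]: expected B, got C


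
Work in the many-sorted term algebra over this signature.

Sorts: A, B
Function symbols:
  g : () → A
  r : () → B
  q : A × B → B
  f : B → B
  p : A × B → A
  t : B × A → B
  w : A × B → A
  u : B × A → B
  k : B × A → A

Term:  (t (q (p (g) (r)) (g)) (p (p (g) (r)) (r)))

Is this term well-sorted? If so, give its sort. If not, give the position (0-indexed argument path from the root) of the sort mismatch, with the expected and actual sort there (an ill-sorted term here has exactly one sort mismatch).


      (g) : A
      (r) : B
    (p (g) (r)) : A
    (g) : A
  (q (p (g) (r)) (g)) : ✗ arg 1 at [0, 1] has sort A, expected B
      (g) : A
      (r) : B
    (p (g) (r)) : A
    (r) : B
  (p (p (g) (r)) (r)) : A

ill-sorted at position [0, 1]: expected B, got A


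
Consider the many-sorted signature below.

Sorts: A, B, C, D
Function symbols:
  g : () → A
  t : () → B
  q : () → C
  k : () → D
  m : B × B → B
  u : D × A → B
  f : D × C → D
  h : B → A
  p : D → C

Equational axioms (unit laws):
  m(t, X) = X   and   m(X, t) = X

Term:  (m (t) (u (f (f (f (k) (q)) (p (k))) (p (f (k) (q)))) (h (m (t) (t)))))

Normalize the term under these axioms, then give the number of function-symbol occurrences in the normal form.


1. (m (t) (u (f (f (f (k) (q)) (p (k))) (p (f (k) (q)))) (h (m (t) (t)))))  →  (u (f (f (f (k) (q)) (p (k))) (p (f (k) (q)))) (h (m (t) (t))))
2. (u (f (f (f (k) (q)) (p (k))) (p (f (k) (q)))) (h (m (t) (t))))  →  (u (f (f (f (k) (q)) (p (k))) (p (f (k) (q)))) (h (t)))
normal form: (u (f (f (f (k) (q)) (p (k))) (p (f (k) (q)))) (h (t)))

size = 14


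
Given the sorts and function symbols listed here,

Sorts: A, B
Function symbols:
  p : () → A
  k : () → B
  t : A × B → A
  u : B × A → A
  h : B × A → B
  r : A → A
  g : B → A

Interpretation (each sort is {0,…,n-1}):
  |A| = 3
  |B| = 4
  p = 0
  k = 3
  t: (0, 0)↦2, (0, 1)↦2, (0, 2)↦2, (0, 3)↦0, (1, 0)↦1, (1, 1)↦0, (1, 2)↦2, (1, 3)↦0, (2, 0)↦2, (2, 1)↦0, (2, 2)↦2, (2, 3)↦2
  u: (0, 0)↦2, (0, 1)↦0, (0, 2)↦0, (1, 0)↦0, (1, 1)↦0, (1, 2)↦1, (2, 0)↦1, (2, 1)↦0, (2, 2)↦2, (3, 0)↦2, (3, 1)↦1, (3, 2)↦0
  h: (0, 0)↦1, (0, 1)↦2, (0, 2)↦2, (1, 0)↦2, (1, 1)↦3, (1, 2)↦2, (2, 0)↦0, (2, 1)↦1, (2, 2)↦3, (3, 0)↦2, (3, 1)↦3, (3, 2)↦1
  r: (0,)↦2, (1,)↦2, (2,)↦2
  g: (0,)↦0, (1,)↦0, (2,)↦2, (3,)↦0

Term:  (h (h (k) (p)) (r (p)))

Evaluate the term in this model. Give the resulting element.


  k = 3
  p = 0
  (h (k) (p)) = h(3, 0) = 2
  p = 0
  (r (p)) = r(0,) = 2
  (h (h (k) (p)) (r (p))) = h(2, 2) = 3

value = 3


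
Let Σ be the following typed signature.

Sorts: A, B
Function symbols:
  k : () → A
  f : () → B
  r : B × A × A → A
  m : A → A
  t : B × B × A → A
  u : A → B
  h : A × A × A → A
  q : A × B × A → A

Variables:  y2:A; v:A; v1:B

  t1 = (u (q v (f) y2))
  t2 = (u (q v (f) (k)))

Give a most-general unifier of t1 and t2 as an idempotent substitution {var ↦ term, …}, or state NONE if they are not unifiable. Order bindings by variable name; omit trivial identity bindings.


{y2 ↦ (k)}


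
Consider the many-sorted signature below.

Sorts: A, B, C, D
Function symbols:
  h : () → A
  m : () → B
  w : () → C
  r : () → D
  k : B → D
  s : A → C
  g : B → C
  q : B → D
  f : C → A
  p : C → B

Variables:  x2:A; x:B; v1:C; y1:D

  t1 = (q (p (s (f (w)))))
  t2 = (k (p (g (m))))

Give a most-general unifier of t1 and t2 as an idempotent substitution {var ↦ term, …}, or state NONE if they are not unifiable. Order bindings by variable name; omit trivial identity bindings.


NONE (not unifiable)

head clash or occurs-check failure — not unifiable


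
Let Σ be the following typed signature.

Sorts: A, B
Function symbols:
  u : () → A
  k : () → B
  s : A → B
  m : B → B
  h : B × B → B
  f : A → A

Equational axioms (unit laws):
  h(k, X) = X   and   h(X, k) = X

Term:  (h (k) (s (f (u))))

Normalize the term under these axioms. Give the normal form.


1. (h (k) (s (f (u))))  →  (s (f (u)))

normal form = (s (f (u)))


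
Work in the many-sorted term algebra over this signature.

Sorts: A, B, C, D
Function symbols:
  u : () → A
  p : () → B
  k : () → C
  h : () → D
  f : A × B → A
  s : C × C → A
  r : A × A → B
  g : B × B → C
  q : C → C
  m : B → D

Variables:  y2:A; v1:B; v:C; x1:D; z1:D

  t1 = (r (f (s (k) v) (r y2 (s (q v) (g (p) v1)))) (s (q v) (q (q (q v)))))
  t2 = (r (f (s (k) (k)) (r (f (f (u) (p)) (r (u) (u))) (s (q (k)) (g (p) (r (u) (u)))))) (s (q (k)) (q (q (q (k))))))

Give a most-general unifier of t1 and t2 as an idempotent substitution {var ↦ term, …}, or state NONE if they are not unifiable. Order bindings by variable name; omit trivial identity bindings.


{v ↦ (k), v1 ↦ (r (u) (u)), y2 ↦ (f (f (u) (p)) (r (u) (u)))}


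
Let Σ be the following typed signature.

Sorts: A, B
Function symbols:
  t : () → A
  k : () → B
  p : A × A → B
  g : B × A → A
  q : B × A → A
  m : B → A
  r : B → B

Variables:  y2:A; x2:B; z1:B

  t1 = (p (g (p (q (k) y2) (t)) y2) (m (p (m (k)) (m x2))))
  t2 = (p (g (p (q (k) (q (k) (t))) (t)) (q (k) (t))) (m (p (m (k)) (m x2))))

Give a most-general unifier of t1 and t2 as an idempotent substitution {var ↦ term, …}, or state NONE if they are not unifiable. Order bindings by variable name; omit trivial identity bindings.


{y2 ↦ (q (k) (t))}


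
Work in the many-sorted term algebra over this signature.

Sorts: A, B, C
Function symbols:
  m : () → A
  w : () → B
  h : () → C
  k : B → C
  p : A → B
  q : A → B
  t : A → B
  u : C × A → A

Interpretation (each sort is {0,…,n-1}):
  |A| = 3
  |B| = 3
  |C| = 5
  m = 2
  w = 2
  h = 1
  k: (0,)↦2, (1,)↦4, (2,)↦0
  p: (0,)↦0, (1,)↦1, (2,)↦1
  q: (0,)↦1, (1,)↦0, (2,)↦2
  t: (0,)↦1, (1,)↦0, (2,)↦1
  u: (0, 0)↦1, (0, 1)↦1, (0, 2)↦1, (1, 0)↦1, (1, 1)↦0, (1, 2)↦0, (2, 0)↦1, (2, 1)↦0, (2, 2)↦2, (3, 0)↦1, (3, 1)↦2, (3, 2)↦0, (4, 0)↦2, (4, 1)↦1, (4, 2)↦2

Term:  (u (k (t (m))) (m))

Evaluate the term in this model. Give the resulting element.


value = 2

  m = 2
  (t (m)) = t(2,) = 1
  (k (t (m))) = k(1,) = 4
  m = 2
  (u (k (t (m))) (m)) = u(4, 2) = 2


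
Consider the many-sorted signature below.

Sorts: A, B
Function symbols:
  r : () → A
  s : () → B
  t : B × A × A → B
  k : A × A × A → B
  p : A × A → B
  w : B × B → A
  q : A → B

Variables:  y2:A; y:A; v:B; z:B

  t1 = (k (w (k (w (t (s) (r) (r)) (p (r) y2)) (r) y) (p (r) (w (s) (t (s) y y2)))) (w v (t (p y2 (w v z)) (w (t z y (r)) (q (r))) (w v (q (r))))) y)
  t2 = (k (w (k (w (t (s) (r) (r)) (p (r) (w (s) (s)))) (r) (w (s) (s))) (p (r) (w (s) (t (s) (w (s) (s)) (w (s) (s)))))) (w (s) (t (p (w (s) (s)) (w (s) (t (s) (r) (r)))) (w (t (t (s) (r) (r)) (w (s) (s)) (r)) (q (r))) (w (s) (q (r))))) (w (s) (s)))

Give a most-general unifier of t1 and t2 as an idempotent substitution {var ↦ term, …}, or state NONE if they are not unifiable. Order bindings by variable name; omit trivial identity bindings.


{v ↦ (s), y ↦ (w (s) (s)), y2 ↦ (w (s) (s)), z ↦ (t (s) (r) (r))}


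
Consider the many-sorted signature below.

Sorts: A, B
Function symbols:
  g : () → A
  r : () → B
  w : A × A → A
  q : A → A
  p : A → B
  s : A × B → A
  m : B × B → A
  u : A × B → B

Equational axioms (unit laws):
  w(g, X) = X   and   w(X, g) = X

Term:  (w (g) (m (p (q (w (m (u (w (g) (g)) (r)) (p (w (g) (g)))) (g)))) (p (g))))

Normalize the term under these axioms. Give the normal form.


normal form = (m (p (q (m (u (g) (r)) (p (g))))) (p (g)))

1. (w (g) (m (p (q (w (m (u (w (g) (g)) (r)) (p (w (g) (g)))) (g)))) (p (g))))  →  (m (p (q (w (m (u (w (g) (g)) (r)) (p (w (g) (g)))) (g)))) (p (g)))
2. (m (p (q (w (m (u (w (g) (g)) (r)) (p (w (g) (g)))) (g)))) (p (g)))  →  (m (p (q (m (u (w (g) (g)) (r)) (p (w (g) (g)))))) (p (g)))
3. (m (p (q (m (u (w (g) (g)) (r)) (p (w (g) (g)))))) (p (g)))  →  (m (p (q (m (u (g) (r)) (p (w (g) (g)))))) (p (g)))
4. (m (p (q (m (u (g) (r)) (p (w (g) (g)))))) (p (g)))  →  (m (p (q (m (u (g) (r)) (p (g))))) (p (g)))


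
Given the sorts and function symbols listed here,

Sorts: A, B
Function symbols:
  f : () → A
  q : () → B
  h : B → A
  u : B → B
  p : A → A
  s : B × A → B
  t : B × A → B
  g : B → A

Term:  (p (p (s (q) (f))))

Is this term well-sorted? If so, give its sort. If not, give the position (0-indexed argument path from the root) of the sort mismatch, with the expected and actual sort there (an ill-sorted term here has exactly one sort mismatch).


      (q) : B
      (f) : A
    (s (q) (f)) : B
  (p (s (q) (f))) : ✗ arg 0 at [0, 0] has sort B, expected A

ill-sorted at position [0, 0]: expected A, got B


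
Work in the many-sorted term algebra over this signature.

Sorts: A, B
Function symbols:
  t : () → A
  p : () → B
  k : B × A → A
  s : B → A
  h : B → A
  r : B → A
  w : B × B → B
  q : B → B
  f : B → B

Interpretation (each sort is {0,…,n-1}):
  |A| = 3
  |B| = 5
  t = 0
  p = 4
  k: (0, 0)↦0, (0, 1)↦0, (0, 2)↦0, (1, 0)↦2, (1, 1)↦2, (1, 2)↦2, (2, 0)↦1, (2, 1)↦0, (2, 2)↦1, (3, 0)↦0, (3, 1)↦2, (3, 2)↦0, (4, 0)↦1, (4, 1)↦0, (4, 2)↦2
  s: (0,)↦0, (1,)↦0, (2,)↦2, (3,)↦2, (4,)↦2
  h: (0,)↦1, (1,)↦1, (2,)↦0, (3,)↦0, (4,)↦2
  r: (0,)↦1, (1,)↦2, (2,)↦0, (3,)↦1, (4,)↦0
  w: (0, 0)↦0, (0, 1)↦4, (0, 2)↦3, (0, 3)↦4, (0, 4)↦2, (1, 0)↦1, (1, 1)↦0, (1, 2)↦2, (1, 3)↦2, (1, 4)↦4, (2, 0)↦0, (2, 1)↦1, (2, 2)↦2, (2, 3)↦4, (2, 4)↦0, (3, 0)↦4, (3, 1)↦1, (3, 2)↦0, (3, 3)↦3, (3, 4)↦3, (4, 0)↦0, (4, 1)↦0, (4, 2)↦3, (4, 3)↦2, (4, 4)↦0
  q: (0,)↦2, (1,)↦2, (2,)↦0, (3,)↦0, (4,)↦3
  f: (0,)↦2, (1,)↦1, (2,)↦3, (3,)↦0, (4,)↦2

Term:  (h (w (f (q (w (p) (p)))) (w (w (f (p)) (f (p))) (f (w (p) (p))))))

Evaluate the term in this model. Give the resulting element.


value = 1

  p = 4
  p = 4
  (w (p) (p)) = w(4, 4) = 0
  (q (w (p) (p))) = q(0,) = 2
  (f (q (w (p) (p)))) = f(2,) = 3
  p = 4
  (f (p)) = f(4,) = 2
  p = 4
  (f (p)) = f(4,) = 2
  (w (f (p)) (f (p))) = w(2, 2) = 2
  p = 4
  p = 4
  (w (p) (p)) = w(4, 4) = 0
  (f (w (p) (p))) = f(0,) = 2
  (w (w (f (p)) (f (p))) (f (w (p) (p)))) = w(2, 2) = 2
  (w (f (q (w (p) (p)))) (w (w (f (p)) (f (p))) (f (w (p) (p))))) = w(3, 2) = 0
  (h (w (f (q (w (p) (p)))) (w (w (f (p)) (f (p))) (f (w (p) (p)))))) = h(0,) = 1


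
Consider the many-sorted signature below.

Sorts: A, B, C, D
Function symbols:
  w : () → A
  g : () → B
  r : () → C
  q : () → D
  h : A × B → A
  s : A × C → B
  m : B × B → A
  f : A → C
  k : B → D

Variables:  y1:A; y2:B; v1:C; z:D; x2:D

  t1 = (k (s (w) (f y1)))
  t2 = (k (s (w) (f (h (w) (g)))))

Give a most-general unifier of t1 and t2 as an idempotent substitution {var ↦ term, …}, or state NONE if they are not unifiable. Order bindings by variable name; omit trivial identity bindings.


{y1 ↦ (h (w) (g))}


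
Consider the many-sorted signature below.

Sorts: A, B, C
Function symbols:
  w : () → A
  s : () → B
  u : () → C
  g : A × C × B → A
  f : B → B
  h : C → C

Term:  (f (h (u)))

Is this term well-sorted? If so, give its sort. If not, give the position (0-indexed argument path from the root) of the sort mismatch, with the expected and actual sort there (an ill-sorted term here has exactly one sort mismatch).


ill-sorted at position [0]: expected B, got C

    (u) : C
  (h (u)) : C
(f (h (u))) : ✗ arg 0 at [0] has sort C, expected B


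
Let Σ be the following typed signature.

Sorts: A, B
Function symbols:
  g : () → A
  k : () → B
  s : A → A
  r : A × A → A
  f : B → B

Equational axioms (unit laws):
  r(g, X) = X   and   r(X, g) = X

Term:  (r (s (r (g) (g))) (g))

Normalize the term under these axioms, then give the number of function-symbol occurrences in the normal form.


size = 2

1. (r (s (r (g) (g))) (g))  →  (s (r (g) (g)))
2. (s (r (g) (g)))  →  (s (g))
normal form: (s (g))


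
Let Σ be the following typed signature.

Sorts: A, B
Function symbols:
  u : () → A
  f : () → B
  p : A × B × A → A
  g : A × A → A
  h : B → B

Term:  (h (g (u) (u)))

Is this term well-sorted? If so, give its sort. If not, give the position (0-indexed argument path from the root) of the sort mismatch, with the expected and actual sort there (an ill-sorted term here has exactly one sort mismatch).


ill-sorted at position [0]: expected B, got A

    (u) : A
    (u) : A
  (g (u) (u)) : A
(h (g (u) (u))) : ✗ arg 0 at [0] has sort A, expected B


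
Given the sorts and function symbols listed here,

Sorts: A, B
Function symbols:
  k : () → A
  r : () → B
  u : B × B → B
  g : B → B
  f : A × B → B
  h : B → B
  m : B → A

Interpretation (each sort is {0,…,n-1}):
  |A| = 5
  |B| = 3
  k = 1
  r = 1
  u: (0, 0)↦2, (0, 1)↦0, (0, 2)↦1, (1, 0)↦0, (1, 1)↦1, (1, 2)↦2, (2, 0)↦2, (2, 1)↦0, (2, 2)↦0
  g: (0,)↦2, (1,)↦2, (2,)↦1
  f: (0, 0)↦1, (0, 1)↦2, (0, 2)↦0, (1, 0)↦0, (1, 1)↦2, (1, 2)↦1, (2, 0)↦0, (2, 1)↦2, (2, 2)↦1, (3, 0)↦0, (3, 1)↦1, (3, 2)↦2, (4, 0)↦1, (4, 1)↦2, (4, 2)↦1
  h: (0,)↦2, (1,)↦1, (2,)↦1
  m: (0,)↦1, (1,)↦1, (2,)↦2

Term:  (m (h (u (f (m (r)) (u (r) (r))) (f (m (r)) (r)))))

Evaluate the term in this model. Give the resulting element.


  r = 1
  (m (r)) = m(1,) = 1
  r = 1
  r = 1
  (u (r) (r)) = u(1, 1) = 1
  (f (m (r)) (u (r) (r))) = f(1, 1) = 2
  r = 1
  (m (r)) = m(1,) = 1
  r = 1
  (f (m (r)) (r)) = f(1, 1) = 2
  (u (f (m (r)) (u (r) (r))) (f (m (r)) (r))) = u(2, 2) = 0
  (h (u (f (m (r)) (u (r) (r))) (f (m (r)) (r)))) = h(0,) = 2
  (m (h (u (f (m (r)) (u (r) (r))) (f (m (r)) (r))))) = m(2,) = 2

value = 2


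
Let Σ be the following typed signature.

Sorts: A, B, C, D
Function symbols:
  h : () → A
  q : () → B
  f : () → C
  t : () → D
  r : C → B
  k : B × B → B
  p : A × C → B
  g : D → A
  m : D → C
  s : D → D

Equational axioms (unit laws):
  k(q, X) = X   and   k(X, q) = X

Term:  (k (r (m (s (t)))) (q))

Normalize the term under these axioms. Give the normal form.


normal form = (r (m (s (t))))

1. (k (r (m (s (t)))) (q))  →  (r (m (s (t))))


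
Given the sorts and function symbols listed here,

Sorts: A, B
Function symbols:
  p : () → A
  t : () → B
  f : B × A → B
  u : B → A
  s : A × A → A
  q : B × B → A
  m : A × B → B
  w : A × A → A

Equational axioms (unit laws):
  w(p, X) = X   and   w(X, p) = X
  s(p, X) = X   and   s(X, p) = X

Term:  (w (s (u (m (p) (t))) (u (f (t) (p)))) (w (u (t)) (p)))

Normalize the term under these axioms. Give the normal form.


normal form = (w (s (u (m (p) (t))) (u (f (t) (p)))) (u (t)))

1. (w (s (u (m (p) (t))) (u (f (t) (p)))) (w (u (t)) (p)))  →  (w (s (u (m (p) (t))) (u (f (t) (p)))) (u (t)))


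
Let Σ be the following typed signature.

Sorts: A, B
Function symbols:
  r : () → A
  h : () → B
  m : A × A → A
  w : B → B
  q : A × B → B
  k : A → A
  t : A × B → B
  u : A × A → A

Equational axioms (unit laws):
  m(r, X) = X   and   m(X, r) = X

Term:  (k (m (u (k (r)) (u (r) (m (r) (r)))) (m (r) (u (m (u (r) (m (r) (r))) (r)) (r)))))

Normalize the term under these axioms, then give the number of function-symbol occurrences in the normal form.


size = 13

1. (k (m (u (k (r)) (u (r) (m (r) (r)))) (m (r) (u (m (u (r) (m (r) (r))) (r)) (r)))))  →  (k (m (u (k (r)) (u (r) (r))) (m (r) (u (m (u (r) (m (r) (r))) (r)) (r)))))
2. (k (m (u (k (r)) (u (r) (r))) (m (r) (u (m (u (r) (m (r) (r))) (r)) (r)))))  →  (k (m (u (k (r)) (u (r) (r))) (u (m (u (r) (m (r) (r))) (r)) (r))))
3. (k (m (u (k (r)) (u (r) (r))) (u (m (u (r) (m (r) (r))) (r)) (r))))  →  (k (m (u (k (r)) (u (r) (r))) (u (u (r) (m (r) (r))) (r))))
4. (k (m (u (k (r)) (u (r) (r))) (u (u (r) (m (r) (r))) (r))))  →  (k (m (u (k (r)) (u (r) (r))) (u (u (r) (r)) (r))))
normal form: (k (m (u (k (r)) (u (r) (r))) (u (u (r) (r)) (r))))


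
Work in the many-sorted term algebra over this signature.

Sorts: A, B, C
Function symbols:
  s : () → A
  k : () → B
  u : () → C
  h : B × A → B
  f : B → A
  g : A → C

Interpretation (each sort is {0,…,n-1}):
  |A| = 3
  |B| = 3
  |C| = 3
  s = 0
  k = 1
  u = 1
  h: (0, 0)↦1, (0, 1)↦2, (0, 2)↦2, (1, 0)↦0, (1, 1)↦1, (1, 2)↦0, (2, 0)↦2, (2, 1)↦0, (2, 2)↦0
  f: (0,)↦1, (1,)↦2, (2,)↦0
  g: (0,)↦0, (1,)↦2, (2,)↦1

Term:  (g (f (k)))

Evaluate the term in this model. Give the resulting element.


value = 1

  k = 1
  (f (k)) = f(1,) = 2
  (g (f (k))) = g(2,) = 1


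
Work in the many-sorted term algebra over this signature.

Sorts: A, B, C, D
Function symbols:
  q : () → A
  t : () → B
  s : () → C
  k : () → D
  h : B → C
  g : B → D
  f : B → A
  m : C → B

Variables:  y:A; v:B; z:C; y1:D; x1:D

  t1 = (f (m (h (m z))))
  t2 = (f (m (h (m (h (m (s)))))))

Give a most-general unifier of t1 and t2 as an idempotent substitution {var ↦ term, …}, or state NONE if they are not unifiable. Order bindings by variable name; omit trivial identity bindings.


{z ↦ (h (m (s)))}


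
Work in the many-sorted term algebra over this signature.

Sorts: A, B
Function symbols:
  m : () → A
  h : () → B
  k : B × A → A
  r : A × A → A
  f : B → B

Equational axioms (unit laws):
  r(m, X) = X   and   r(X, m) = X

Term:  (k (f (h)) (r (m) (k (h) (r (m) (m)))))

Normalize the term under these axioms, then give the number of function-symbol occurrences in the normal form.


1. (k (f (h)) (r (m) (k (h) (r (m) (m)))))  →  (k (f (h)) (k (h) (r (m) (m))))
2. (k (f (h)) (k (h) (r (m) (m))))  →  (k (f (h)) (k (h) (m)))
normal form: (k (f (h)) (k (h) (m)))

size = 6


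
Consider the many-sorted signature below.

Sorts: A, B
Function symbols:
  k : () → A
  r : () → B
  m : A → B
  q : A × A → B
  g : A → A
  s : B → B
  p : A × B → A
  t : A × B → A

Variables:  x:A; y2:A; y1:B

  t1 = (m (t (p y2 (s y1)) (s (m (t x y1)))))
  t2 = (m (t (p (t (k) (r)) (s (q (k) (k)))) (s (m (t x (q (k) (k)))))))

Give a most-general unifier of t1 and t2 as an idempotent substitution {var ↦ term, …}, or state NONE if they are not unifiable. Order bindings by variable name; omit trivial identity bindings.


{y1 ↦ (q (k) (k)), y2 ↦ (t (k) (r))}


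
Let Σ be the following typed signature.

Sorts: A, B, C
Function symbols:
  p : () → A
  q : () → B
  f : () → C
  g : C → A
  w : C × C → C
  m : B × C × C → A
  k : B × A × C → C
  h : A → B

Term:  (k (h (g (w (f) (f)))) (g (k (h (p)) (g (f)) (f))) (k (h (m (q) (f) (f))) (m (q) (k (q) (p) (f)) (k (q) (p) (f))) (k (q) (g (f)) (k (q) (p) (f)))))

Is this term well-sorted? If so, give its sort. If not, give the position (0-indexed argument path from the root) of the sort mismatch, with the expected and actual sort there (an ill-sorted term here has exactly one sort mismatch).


well-sorted; sort = C

        (f) : C
        (f) : C
      (w (f) (f)) : C
    (g (w (f) (f))) : A
  (h (g (w (f) (f)))) : B
        (p) : A
      (h (p)) : B
        (f) : C
      (g (f)) : A
      (f) : C
    (k (h (p)) (g (f)) (f)) : C
  (g (k (h (p)) (g (f)) (f))) : A
        (q) : B
        (f) : C
        (f) : C
      (m (q) (f) (f)) : A
    (h (m (q) (f) (f))) : B
      (q) : B
        (q) : B
        (p) : A
        (f) : C
      (k (q) (p) (f)) : C
        (q) : B
        (p) : A
        (f) : C
      (k (q) (p) (f)) : C
    (m (q) (k (q) (p) (f)) (k (q) (p) (f))) : A
      (q) : B
        (f) : C
      (g (f)) : A
        (q) : B
        (p) : A
        (f) : C
      (k (q) (p) (f)) : C
    (k (q) (g (f)) (k (q) (p) (f))) : C
  (k (h (m (q) (f) (f))) (m (q) (k (q) (p) (f)) (k (q) (p) (f))) (k (q) (g (f)) (k (q) (p) (f)))) : C
(k (h (g (w (f) (f)))) (g (k (h (p)) (g (f)) (f))) (k (h (m (q) (f) (f))) (m (q) (k (q) (p) (f)) (k (q) (p) (f))) (k (q) (g (f)) (k (q) (p) (f))))) : C


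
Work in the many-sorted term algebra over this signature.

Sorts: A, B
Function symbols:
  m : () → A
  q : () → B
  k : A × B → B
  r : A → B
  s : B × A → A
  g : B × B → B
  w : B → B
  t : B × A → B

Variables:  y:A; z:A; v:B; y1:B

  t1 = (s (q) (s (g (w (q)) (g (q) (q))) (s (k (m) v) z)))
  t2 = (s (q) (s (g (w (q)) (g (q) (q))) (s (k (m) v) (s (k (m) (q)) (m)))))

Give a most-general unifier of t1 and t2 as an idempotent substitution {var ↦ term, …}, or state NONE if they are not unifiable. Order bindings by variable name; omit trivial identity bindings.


{z ↦ (s (k (m) (q)) (m))}


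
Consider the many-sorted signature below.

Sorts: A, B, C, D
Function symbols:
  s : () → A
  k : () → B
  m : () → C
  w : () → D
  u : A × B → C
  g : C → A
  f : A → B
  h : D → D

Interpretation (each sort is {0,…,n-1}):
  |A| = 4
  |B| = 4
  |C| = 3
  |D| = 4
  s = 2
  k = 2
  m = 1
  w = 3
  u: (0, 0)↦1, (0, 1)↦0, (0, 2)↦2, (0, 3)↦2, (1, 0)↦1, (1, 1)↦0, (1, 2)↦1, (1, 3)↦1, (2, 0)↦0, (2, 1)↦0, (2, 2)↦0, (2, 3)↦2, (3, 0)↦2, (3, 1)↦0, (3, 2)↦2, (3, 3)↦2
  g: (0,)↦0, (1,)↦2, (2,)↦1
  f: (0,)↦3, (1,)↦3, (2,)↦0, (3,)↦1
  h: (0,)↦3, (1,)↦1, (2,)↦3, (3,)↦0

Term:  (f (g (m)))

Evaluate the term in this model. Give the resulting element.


value = 0

  m = 1
  (g (m)) = g(1,) = 2
  (f (g (m))) = f(2,) = 0


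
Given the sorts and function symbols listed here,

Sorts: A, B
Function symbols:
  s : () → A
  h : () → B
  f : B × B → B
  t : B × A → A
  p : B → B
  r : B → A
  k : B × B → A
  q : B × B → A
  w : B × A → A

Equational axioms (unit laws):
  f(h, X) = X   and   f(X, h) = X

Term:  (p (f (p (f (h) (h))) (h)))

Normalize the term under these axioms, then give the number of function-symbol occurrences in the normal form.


1. (p (f (p (f (h) (h))) (h)))  →  (p (p (f (h) (h))))
2. (p (p (f (h) (h))))  →  (p (p (h)))
normal form: (p (p (h)))

size = 3


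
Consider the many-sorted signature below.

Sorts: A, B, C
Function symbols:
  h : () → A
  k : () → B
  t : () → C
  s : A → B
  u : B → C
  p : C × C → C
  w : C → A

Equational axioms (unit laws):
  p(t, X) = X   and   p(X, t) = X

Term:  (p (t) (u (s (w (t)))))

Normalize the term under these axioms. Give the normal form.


normal form = (u (s (w (t))))

1. (p (t) (u (s (w (t)))))  →  (u (s (w (t))))


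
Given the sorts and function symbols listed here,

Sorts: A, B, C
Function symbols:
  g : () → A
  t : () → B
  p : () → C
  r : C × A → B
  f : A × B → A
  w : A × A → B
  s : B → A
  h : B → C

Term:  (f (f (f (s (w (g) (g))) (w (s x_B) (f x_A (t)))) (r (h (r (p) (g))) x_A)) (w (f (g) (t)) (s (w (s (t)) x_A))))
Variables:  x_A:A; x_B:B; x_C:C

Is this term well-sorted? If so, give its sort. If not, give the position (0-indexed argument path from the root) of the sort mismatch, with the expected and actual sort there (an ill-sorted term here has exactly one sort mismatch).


well-sorted; sort = A

          (g) : A
          (g) : A
        (w (g) (g)) : B
      (s (w (g) (g))) : A
          x_B : B
        (s x_B) : A
          x_A : A
          (t) : B
        (f x_A (t)) : A
      (w (s x_B) (f x_A (t))) : B
    (f (s (w (g) (g))) (w (s x_B) (f x_A (t)))) : A
          (p) : C
          (g) : A
        (r (p) (g)) : B
      (h (r (p) (g))) : C
      x_A : A
    (r (h (r (p) (g))) x_A) : B
  (f (f (s (w (g) (g))) (w (s x_B) (f x_A (t)))) (r (h (r (p) (g))) x_A)) : A
      (g) : A
      (t) : B
    (f (g) (t)) : A
          (t) : B
        (s (t)) : A
        x_A : A
      (w (s (t)) x_A) : B
    (s (w (s (t)) x_A)) : A
  (w (f (g) (t)) (s (w (s (t)) x_A))) : B
(f (f (f (s (w (g) (g))) (w (s x_B) (f x_A (t)))) (r (h (r (p) (g))) x_A)) (w (f (g) (t)) (s (w (s (t)) x_A)))) : A


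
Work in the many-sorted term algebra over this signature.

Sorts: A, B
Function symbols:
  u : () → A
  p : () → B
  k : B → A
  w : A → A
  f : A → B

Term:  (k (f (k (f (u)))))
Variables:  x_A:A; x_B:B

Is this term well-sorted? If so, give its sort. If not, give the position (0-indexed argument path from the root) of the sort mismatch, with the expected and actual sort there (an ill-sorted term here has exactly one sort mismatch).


        (u) : A
      (f (u)) : B
    (k (f (u))) : A
  (f (k (f (u)))) : B
(k (f (k (f (u))))) : A

well-sorted; sort = A


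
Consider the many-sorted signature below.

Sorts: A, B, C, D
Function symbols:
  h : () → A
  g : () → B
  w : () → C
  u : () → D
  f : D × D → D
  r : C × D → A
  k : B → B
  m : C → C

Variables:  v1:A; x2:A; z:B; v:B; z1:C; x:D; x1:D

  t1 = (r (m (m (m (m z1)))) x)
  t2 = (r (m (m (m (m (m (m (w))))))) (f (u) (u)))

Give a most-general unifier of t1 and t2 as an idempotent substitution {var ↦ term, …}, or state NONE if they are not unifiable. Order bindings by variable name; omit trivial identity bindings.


{x ↦ (f (u) (u)), z1 ↦ (m (m (w)))}


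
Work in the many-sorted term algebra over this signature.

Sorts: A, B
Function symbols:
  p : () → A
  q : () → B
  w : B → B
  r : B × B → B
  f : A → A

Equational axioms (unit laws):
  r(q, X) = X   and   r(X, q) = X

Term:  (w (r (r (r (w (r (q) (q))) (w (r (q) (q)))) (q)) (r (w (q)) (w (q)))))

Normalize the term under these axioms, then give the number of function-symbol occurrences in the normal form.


1. (w (r (r (r (w (r (q) (q))) (w (r (q) (q)))) (q)) (r (w (q)) (w (q)))))  →  (w (r (r (w (r (q) (q))) (w (r (q) (q)))) (r (w (q)) (w (q)))))
2. (w (r (r (w (r (q) (q))) (w (r (q) (q)))) (r (w (q)) (w (q)))))  →  (w (r (r (w (q)) (w (r (q) (q)))) (r (w (q)) (w (q)))))
3. (w (r (r (w (q)) (w (r (q) (q)))) (r (w (q)) (w (q)))))  →  (w (r (r (w (q)) (w (q))) (r (w (q)) (w (q)))))
normal form: (w (r (r (w (q)) (w (q))) (r (w (q)) (w (q)))))

size = 12


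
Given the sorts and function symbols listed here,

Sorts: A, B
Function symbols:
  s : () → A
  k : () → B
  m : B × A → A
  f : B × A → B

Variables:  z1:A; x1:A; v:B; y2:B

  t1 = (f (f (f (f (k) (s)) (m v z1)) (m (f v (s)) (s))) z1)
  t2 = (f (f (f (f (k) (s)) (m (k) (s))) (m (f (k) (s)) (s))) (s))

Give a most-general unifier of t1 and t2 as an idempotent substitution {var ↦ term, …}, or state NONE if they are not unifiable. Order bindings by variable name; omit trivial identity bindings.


{v ↦ (k), z1 ↦ (s)}


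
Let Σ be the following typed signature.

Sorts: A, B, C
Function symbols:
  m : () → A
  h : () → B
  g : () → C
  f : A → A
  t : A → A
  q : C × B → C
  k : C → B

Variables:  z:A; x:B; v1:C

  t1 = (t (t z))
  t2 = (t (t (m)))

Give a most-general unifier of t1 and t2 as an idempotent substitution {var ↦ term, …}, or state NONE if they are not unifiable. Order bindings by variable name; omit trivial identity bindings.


{z ↦ (m)}


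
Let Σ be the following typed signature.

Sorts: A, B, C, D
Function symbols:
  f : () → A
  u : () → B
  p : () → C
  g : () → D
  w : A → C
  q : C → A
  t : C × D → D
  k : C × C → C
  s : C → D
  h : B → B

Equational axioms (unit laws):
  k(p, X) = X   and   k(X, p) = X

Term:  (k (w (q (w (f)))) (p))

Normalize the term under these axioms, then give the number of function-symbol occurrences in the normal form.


1. (k (w (q (w (f)))) (p))  →  (w (q (w (f))))
normal form: (w (q (w (f))))

size = 4


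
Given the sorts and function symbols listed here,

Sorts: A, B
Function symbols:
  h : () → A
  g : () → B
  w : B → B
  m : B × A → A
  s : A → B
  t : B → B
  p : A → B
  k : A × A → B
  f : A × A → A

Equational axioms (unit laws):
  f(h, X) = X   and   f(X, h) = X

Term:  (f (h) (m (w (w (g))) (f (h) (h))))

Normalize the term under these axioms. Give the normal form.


normal form = (m (w (w (g))) (h))

1. (f (h) (m (w (w (g))) (f (h) (h))))  →  (m (w (w (g))) (f (h) (h)))
2. (m (w (w (g))) (f (h) (h)))  →  (m (w (w (g))) (h))
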